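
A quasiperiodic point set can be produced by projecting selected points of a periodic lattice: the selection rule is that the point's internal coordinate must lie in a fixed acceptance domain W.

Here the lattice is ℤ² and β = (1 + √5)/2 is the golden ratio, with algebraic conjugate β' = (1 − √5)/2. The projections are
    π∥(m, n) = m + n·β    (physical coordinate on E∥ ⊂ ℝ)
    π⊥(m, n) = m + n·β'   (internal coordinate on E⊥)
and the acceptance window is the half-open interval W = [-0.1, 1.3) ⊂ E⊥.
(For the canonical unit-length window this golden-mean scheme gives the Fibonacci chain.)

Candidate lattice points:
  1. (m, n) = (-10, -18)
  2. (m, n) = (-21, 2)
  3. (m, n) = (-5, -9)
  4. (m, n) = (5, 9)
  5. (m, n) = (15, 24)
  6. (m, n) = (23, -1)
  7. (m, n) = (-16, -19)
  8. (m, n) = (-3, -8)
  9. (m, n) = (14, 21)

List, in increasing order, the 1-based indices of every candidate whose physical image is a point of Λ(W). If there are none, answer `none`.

1, 3, 5, 9

Compute β' = (1−√5)/2 = -0.6180, so π⊥(m,n) = m -0.6180·n.
#1 (-10,-18): internal coord -10 + (-18)·β' = +1.1246; +1.1246 ∈ [-0.1, 1.3) → IN Λ
#2 (-21,2): internal coord -21 + (2)·β' = -22.2361; -22.2361 ∉ [-0.1, 1.3) → out
#3 (-5,-9): internal coord -5 + (-9)·β' = +0.5623; +0.5623 ∈ [-0.1, 1.3) → IN Λ
#4 (5,9): internal coord 5 + (9)·β' = -0.5623; -0.5623 ∉ [-0.1, 1.3) → out
#5 (15,24): internal coord 15 + (24)·β' = +0.1672; +0.1672 ∈ [-0.1, 1.3) → IN Λ
#6 (23,-1): internal coord 23 + (-1)·β' = +23.6180; +23.6180 ∉ [-0.1, 1.3) → out
#7 (-16,-19): internal coord -16 + (-19)·β' = -4.2574; -4.2574 ∉ [-0.1, 1.3) → out
#8 (-3,-8): internal coord -3 + (-8)·β' = +1.9443; +1.9443 ∉ [-0.1, 1.3) → out
#9 (14,21): internal coord 14 + (21)·β' = +1.0213; +1.0213 ∈ [-0.1, 1.3) → IN Λ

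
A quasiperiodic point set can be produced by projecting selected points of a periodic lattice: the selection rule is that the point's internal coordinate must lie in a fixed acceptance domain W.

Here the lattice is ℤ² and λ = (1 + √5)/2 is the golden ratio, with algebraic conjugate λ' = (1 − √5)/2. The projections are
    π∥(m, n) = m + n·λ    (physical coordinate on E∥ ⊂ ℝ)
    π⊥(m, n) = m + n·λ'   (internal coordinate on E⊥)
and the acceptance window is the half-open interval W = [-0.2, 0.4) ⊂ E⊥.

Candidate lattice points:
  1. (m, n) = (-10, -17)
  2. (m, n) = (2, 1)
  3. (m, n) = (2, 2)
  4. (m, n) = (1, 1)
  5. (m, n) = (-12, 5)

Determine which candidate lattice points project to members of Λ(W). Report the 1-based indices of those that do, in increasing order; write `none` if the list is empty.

Compute λ' = (1−√5)/2 = -0.6180, so π⊥(m,n) = m -0.6180·n.
[1] lift (-10,-17): star map gives 0.5066; window check -0.2 ≤ 0.5066 < 0.4 is false → out
[2] lift (2,1): star map gives 1.3820; window check -0.2 ≤ 1.3820 < 0.4 is false → out
[3] lift (2,2): star map gives 0.7639; window check -0.2 ≤ 0.7639 < 0.4 is false → out
[4] lift (1,1): star map gives 0.3820; window check -0.2 ≤ 0.3820 < 0.4 is true → IN Λ
[5] lift (-12,5): star map gives -15.0902; window check -0.2 ≤ -15.0902 < 0.4 is false → out

4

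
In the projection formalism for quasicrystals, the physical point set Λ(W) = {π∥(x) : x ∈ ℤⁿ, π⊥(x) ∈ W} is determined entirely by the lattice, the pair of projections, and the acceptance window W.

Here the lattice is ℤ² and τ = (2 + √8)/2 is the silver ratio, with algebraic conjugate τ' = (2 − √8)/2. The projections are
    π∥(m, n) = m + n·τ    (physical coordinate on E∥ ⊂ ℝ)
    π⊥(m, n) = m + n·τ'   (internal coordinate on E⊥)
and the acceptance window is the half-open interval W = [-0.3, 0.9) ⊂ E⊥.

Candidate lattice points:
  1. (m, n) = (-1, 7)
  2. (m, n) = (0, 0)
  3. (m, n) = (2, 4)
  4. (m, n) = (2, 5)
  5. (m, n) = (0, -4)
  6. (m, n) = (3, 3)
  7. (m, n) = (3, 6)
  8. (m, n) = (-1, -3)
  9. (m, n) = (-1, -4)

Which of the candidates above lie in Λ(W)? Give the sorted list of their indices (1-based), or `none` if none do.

τ' = (2−√8)/2 ≈ -0.4142.
candidate 1: (m,n)=(-1,7) → π∥ = -1+7·τ ≈ 15.8995, π⊥ = -1+7·τ' ≈ -3.8995 ∉ [-0.3, 0.9) ⇒ out
candidate 2: (m,n)=(0,0) → π∥ = 0+0·τ ≈ 0.0000, π⊥ = 0+0·τ' ≈ 0.0000 ∈ [-0.3, 0.9) ⇒ IN Λ
candidate 3: (m,n)=(2,4) → π∥ = 2+4·τ ≈ 11.6569, π⊥ = 2+4·τ' ≈ 0.3431 ∈ [-0.3, 0.9) ⇒ IN Λ
candidate 4: (m,n)=(2,5) → π∥ = 2+5·τ ≈ 14.0711, π⊥ = 2+5·τ' ≈ -0.0711 ∈ [-0.3, 0.9) ⇒ IN Λ
candidate 5: (m,n)=(0,-4) → π∥ = 0-4·τ ≈ -9.6569, π⊥ = 0-4·τ' ≈ 1.6569 ∉ [-0.3, 0.9) ⇒ out
candidate 6: (m,n)=(3,3) → π∥ = 3+3·τ ≈ 10.2426, π⊥ = 3+3·τ' ≈ 1.7574 ∉ [-0.3, 0.9) ⇒ out
candidate 7: (m,n)=(3,6) → π∥ = 3+6·τ ≈ 17.4853, π⊥ = 3+6·τ' ≈ 0.5147 ∈ [-0.3, 0.9) ⇒ IN Λ
candidate 8: (m,n)=(-1,-3) → π∥ = -1-3·τ ≈ -8.2426, π⊥ = -1-3·τ' ≈ 0.2426 ∈ [-0.3, 0.9) ⇒ IN Λ
candidate 9: (m,n)=(-1,-4) → π∥ = -1-4·τ ≈ -10.6569, π⊥ = -1-4·τ' ≈ 0.6569 ∈ [-0.3, 0.9) ⇒ IN Λ

2, 3, 4, 7, 8, 9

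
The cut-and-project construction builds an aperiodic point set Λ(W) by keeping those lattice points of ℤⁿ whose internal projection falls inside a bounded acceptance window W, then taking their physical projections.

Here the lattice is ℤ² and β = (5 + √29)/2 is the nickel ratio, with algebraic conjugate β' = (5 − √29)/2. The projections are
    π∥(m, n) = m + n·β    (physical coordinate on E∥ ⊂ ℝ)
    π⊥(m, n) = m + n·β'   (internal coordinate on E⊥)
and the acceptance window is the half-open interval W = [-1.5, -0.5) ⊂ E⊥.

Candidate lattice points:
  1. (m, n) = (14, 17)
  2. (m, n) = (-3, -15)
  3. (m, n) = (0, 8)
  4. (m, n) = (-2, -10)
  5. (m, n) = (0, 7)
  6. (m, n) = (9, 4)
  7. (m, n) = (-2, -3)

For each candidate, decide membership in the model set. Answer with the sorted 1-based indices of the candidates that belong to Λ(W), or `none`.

5, 7

Compute β' = (5−√29)/2 = -0.19258, so π⊥(m,n) = m -0.19258·n.
[1] lift (14,17): star map gives 10.72610; window check -1.5 ≤ 10.72610 < -0.5 is false → out
[2] lift (-3,-15): star map gives -0.11126; window check -1.5 ≤ -0.11126 < -0.5 is false → out
[3] lift (0,8): star map gives -1.54066; window check -1.5 ≤ -1.54066 < -0.5 is false → out
[4] lift (-2,-10): star map gives -0.07418; window check -1.5 ≤ -0.07418 < -0.5 is false → out
[5] lift (0,7): star map gives -1.34808; window check -1.5 ≤ -1.34808 < -0.5 is true → IN Λ
[6] lift (9,4): star map gives 8.22967; window check -1.5 ≤ 8.22967 < -0.5 is false → out
[7] lift (-2,-3): star map gives -1.42225; window check -1.5 ≤ -1.42225 < -0.5 is true → IN Λ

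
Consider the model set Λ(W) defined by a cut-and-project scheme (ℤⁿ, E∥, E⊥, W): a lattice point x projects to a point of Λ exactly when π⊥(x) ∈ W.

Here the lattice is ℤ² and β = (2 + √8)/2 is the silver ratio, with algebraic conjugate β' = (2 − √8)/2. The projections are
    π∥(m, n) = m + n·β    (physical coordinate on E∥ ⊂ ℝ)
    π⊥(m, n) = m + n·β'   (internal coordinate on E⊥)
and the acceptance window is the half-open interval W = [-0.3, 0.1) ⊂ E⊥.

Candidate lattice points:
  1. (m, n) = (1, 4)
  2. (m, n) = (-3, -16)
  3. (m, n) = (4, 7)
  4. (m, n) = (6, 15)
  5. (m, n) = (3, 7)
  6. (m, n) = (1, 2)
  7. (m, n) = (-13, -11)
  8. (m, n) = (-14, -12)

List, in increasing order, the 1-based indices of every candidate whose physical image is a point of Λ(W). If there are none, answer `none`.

4

β' = (2−√8)/2 ≈ -0.4142.
candidate 1: (m,n)=(1,4) → π∥ = 1+4·β ≈ 10.6569, π⊥ = 1+4·β' ≈ -0.6569 ∉ [-0.3, 0.1) ⇒ out
candidate 2: (m,n)=(-3,-16) → π∥ = -3-16·β ≈ -41.6274, π⊥ = -3-16·β' ≈ 3.6274 ∉ [-0.3, 0.1) ⇒ out
candidate 3: (m,n)=(4,7) → π∥ = 4+7·β ≈ 20.8995, π⊥ = 4+7·β' ≈ 1.1005 ∉ [-0.3, 0.1) ⇒ out
candidate 4: (m,n)=(6,15) → π∥ = 6+15·β ≈ 42.2132, π⊥ = 6+15·β' ≈ -0.2132 ∈ [-0.3, 0.1) ⇒ IN Λ
candidate 5: (m,n)=(3,7) → π∥ = 3+7·β ≈ 19.8995, π⊥ = 3+7·β' ≈ 0.1005 ∉ [-0.3, 0.1) ⇒ out
candidate 6: (m,n)=(1,2) → π∥ = 1+2·β ≈ 5.8284, π⊥ = 1+2·β' ≈ 0.1716 ∉ [-0.3, 0.1) ⇒ out
candidate 7: (m,n)=(-13,-11) → π∥ = -13-11·β ≈ -39.5563, π⊥ = -13-11·β' ≈ -8.4437 ∉ [-0.3, 0.1) ⇒ out
candidate 8: (m,n)=(-14,-12) → π∥ = -14-12·β ≈ -42.9706, π⊥ = -14-12·β' ≈ -9.0294 ∉ [-0.3, 0.1) ⇒ out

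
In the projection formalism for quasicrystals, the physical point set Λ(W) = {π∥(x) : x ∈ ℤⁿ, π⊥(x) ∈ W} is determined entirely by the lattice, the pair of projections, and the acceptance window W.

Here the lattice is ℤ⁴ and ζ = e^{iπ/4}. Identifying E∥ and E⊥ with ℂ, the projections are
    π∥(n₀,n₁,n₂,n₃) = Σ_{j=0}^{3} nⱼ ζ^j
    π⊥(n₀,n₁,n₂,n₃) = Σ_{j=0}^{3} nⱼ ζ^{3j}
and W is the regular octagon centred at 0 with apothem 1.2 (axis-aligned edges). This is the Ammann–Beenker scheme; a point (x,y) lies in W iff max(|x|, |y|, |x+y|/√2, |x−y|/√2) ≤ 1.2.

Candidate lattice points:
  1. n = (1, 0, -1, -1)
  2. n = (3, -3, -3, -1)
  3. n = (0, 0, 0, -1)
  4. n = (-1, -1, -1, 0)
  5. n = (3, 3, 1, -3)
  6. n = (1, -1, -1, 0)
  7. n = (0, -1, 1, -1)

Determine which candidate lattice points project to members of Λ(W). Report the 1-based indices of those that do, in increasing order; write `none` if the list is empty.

Internal map: ζ^{3j} for j=0..3 gives (1,0), (−√2/2,√2/2), (0,−1), (√2/2,√2/2).
candidate 1: n = (1, 0, -1, -1) → π⊥ ≈ (+0.29289, +0.29289); max(|x|,|y|,|x±y|/√2) = 0.41421 ≤ 1.2 ⇒ ∈ W
candidate 2: n = (3, -3, -3, -1) → π⊥ ≈ (+4.41421, +0.17157); max(|x|,|y|,|x±y|/√2) = 4.41421 > 1.2 ⇒ ∉ W
candidate 3: n = (0, 0, 0, -1) → π⊥ ≈ (-0.70711, -0.70711); max(|x|,|y|,|x±y|/√2) = 1.00000 ≤ 1.2 ⇒ ∈ W
candidate 4: n = (-1, -1, -1, 0) → π⊥ ≈ (-0.29289, +0.29289); max(|x|,|y|,|x±y|/√2) = 0.41421 ≤ 1.2 ⇒ ∈ W
candidate 5: n = (3, 3, 1, -3) → π⊥ ≈ (-1.24264, -1.00000); max(|x|,|y|,|x±y|/√2) = 1.58579 > 1.2 ⇒ ∉ W
candidate 6: n = (1, -1, -1, 0) → π⊥ ≈ (+1.70711, +0.29289); max(|x|,|y|,|x±y|/√2) = 1.70711 > 1.2 ⇒ ∉ W
candidate 7: n = (0, -1, 1, -1) → π⊥ ≈ (+0.00000, -2.41421); max(|x|,|y|,|x±y|/√2) = 2.41421 > 1.2 ⇒ ∉ W

1, 3, 4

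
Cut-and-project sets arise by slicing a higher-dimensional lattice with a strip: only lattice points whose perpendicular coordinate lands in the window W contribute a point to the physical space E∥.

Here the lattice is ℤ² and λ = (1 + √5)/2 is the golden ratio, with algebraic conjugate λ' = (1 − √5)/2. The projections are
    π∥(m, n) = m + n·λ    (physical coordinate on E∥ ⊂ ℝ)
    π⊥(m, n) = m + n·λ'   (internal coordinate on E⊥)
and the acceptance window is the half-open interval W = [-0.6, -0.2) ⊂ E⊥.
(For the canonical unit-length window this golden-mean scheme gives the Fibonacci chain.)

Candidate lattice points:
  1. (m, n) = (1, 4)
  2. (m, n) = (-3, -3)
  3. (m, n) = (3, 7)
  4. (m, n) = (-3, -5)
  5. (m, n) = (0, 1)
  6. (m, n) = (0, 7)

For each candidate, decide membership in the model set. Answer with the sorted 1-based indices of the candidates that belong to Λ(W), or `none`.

none

λ' = (1−√5)/2 ≈ -0.61803.
candidate 1: (m,n)=(1,4) → π∥ = 1+4·λ ≈ 7.47214, π⊥ = 1+4·λ' ≈ -1.47214 ∉ [-0.6, -0.2) ⇒ out
candidate 2: (m,n)=(-3,-3) → π∥ = -3-3·λ ≈ -7.85410, π⊥ = -3-3·λ' ≈ -1.14590 ∉ [-0.6, -0.2) ⇒ out
candidate 3: (m,n)=(3,7) → π∥ = 3+7·λ ≈ 14.32624, π⊥ = 3+7·λ' ≈ -1.32624 ∉ [-0.6, -0.2) ⇒ out
candidate 4: (m,n)=(-3,-5) → π∥ = -3-5·λ ≈ -11.09017, π⊥ = -3-5·λ' ≈ 0.09017 ∉ [-0.6, -0.2) ⇒ out
candidate 5: (m,n)=(0,1) → π∥ = 0+1·λ ≈ 1.61803, π⊥ = 0+1·λ' ≈ -0.61803 ∉ [-0.6, -0.2) ⇒ out
candidate 6: (m,n)=(0,7) → π∥ = 0+7·λ ≈ 11.32624, π⊥ = 0+7·λ' ≈ -4.32624 ∉ [-0.6, -0.2) ⇒ out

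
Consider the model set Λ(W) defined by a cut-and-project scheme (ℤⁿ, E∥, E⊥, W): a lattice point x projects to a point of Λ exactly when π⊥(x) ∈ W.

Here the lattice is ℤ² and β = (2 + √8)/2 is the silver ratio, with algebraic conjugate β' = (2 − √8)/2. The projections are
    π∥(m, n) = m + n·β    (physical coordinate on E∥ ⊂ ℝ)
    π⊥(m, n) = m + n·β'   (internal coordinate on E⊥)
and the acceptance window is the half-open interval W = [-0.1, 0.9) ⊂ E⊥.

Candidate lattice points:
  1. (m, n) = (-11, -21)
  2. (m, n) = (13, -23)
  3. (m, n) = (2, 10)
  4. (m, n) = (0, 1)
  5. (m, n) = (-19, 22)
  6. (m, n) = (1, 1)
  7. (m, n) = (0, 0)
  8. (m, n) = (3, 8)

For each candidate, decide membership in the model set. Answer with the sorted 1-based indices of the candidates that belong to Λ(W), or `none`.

6, 7

Numerically β ≈ 2.414214 and β' = −1/β ≈ -0.414214.
#1 (-11,-21): internal coord -11 + (-21)·β' = -2.301515; -2.301515 ∉ [-0.1, 0.9) → out
#2 (13,-23): internal coord 13 + (-23)·β' = +22.526912; +22.526912 ∉ [-0.1, 0.9) → out
#3 (2,10): internal coord 2 + (10)·β' = -2.142136; -2.142136 ∉ [-0.1, 0.9) → out
#4 (0,1): internal coord 0 + (1)·β' = -0.414214; -0.414214 ∉ [-0.1, 0.9) → out
#5 (-19,22): internal coord -19 + (22)·β' = -28.112698; -28.112698 ∉ [-0.1, 0.9) → out
#6 (1,1): internal coord 1 + (1)·β' = +0.585786; +0.585786 ∈ [-0.1, 0.9) → IN Λ
#7 (0,0): internal coord 0 + (0)·β' = +0.000000; +0.000000 ∈ [-0.1, 0.9) → IN Λ
#8 (3,8): internal coord 3 + (8)·β' = -0.313708; -0.313708 ∉ [-0.1, 0.9) → out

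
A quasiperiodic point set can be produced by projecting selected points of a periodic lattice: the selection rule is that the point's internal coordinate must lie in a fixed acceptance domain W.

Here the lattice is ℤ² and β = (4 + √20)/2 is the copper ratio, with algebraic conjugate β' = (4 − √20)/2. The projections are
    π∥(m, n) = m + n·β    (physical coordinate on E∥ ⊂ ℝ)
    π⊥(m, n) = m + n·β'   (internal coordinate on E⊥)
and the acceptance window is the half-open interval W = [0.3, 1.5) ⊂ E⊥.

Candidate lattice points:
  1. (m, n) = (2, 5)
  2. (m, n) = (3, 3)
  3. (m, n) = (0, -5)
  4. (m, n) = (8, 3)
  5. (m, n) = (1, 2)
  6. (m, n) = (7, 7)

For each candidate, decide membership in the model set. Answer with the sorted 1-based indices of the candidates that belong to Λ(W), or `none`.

1, 3, 5

Numerically β ≈ 4.23607 and β' = −1/β ≈ -0.23607.
candidate 1: (m,n)=(2,5) → π∥ = 2+5·β ≈ 23.18034, π⊥ = 2+5·β' ≈ 0.81966 ∈ [0.3, 1.5) ⇒ IN Λ
candidate 2: (m,n)=(3,3) → π∥ = 3+3·β ≈ 15.70820, π⊥ = 3+3·β' ≈ 2.29180 ∉ [0.3, 1.5) ⇒ out
candidate 3: (m,n)=(0,-5) → π∥ = 0-5·β ≈ -21.18034, π⊥ = 0-5·β' ≈ 1.18034 ∈ [0.3, 1.5) ⇒ IN Λ
candidate 4: (m,n)=(8,3) → π∥ = 8+3·β ≈ 20.70820, π⊥ = 8+3·β' ≈ 7.29180 ∉ [0.3, 1.5) ⇒ out
candidate 5: (m,n)=(1,2) → π∥ = 1+2·β ≈ 9.47214, π⊥ = 1+2·β' ≈ 0.52786 ∈ [0.3, 1.5) ⇒ IN Λ
candidate 6: (m,n)=(7,7) → π∥ = 7+7·β ≈ 36.65248, π⊥ = 7+7·β' ≈ 5.34752 ∉ [0.3, 1.5) ⇒ out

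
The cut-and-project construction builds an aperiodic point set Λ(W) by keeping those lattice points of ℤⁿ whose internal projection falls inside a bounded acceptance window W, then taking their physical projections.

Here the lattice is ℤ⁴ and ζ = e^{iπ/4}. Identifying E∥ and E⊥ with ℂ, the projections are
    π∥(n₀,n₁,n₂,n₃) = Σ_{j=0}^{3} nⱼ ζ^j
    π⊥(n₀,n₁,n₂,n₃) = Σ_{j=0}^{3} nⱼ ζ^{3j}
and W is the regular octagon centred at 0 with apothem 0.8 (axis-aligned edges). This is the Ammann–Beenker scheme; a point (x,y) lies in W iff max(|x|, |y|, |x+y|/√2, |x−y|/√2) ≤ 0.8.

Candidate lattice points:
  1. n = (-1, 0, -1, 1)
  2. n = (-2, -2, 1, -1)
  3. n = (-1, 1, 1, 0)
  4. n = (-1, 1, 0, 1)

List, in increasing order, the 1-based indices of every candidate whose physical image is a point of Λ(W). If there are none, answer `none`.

With ζ = e^{iπ/4} the internal vectors are ζ^0,ζ^3,ζ^6,ζ^9.
#1 (-1, 0, -1, 1): internal (-0.292893, 1.707107); octagon support 1.707107 vs apothem 0.8 → ∉ W
#2 (-2, -2, 1, -1): internal (-1.292893, -3.121320); octagon support 3.121320 vs apothem 0.8 → ∉ W
#3 (-1, 1, 1, 0): internal (-1.707107, -0.292893); octagon support 1.707107 vs apothem 0.8 → ∉ W
#4 (-1, 1, 0, 1): internal (-1.000000, 1.414214); octagon support 1.707107 vs apothem 0.8 → ∉ W

none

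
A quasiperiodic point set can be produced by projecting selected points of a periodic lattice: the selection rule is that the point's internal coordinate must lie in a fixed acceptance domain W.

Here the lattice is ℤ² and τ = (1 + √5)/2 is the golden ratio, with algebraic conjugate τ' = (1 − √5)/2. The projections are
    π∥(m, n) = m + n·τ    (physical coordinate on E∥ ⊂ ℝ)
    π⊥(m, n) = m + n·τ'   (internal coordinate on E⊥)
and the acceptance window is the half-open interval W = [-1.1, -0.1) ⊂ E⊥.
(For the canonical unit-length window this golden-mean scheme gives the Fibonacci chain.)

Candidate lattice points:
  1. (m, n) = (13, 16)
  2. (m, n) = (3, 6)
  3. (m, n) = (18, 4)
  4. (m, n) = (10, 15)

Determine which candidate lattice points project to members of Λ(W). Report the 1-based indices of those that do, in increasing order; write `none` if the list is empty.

2

Numerically τ ≈ 1.618034 and τ' = −1/τ ≈ -0.618034.
candidate 1: (m,n)=(13,16) → π∥ = 13+16·τ ≈ 38.888544, π⊥ = 13+16·τ' ≈ 3.111456 ∉ [-1.1, -0.1) ⇒ out
candidate 2: (m,n)=(3,6) → π∥ = 3+6·τ ≈ 12.708204, π⊥ = 3+6·τ' ≈ -0.708204 ∈ [-1.1, -0.1) ⇒ IN Λ
candidate 3: (m,n)=(18,4) → π∥ = 18+4·τ ≈ 24.472136, π⊥ = 18+4·τ' ≈ 15.527864 ∉ [-1.1, -0.1) ⇒ out
candidate 4: (m,n)=(10,15) → π∥ = 10+15·τ ≈ 34.270510, π⊥ = 10+15·τ' ≈ 0.729490 ∉ [-1.1, -0.1) ⇒ out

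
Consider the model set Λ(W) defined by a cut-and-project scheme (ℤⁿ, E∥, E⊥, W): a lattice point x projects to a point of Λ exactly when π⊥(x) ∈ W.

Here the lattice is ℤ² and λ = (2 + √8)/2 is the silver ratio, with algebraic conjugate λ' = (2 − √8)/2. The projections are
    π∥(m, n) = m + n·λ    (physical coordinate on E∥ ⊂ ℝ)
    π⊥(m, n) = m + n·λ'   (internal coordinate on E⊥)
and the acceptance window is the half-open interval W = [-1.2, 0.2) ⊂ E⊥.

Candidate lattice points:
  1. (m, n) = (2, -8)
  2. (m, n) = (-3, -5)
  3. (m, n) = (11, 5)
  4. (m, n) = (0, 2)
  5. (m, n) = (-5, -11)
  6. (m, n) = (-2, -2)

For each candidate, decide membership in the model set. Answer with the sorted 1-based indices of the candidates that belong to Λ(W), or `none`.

Numerically λ ≈ 2.4142 and λ' = −1/λ ≈ -0.4142.
[1] lift (2,-8): star map gives 5.3137; window check -1.2 ≤ 5.3137 < 0.2 is false → out
[2] lift (-3,-5): star map gives -0.9289; window check -1.2 ≤ -0.9289 < 0.2 is true → IN Λ
[3] lift (11,5): star map gives 8.9289; window check -1.2 ≤ 8.9289 < 0.2 is false → out
[4] lift (0,2): star map gives -0.8284; window check -1.2 ≤ -0.8284 < 0.2 is true → IN Λ
[5] lift (-5,-11): star map gives -0.4437; window check -1.2 ≤ -0.4437 < 0.2 is true → IN Λ
[6] lift (-2,-2): star map gives -1.1716; window check -1.2 ≤ -1.1716 < 0.2 is true → IN Λ

2, 4, 5, 6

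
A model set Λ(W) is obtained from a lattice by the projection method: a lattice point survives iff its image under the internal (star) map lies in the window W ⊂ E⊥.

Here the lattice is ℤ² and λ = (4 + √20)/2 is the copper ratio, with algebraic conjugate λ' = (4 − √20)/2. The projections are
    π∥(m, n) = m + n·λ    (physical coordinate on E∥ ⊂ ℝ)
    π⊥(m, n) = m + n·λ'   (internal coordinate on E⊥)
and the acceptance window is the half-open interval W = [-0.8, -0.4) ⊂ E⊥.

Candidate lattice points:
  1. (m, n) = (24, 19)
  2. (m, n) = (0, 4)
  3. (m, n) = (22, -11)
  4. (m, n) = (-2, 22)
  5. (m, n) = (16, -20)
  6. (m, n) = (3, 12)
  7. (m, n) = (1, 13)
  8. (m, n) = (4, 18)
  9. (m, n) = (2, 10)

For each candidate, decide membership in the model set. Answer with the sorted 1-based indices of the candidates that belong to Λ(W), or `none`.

none

λ' = (4−√20)/2 ≈ -0.23607.
candidate 1: (m,n)=(24,19) → π∥ = 24+19·λ ≈ 104.48529, π⊥ = 24+19·λ' ≈ 19.51471 ∉ [-0.8, -0.4) ⇒ out
candidate 2: (m,n)=(0,4) → π∥ = 0+4·λ ≈ 16.94427, π⊥ = 0+4·λ' ≈ -0.94427 ∉ [-0.8, -0.4) ⇒ out
candidate 3: (m,n)=(22,-11) → π∥ = 22-11·λ ≈ -24.59675, π⊥ = 22-11·λ' ≈ 24.59675 ∉ [-0.8, -0.4) ⇒ out
candidate 4: (m,n)=(-2,22) → π∥ = -2+22·λ ≈ 91.19350, π⊥ = -2+22·λ' ≈ -7.19350 ∉ [-0.8, -0.4) ⇒ out
candidate 5: (m,n)=(16,-20) → π∥ = 16-20·λ ≈ -68.72136, π⊥ = 16-20·λ' ≈ 20.72136 ∉ [-0.8, -0.4) ⇒ out
candidate 6: (m,n)=(3,12) → π∥ = 3+12·λ ≈ 53.83282, π⊥ = 3+12·λ' ≈ 0.16718 ∉ [-0.8, -0.4) ⇒ out
candidate 7: (m,n)=(1,13) → π∥ = 1+13·λ ≈ 56.06888, π⊥ = 1+13·λ' ≈ -2.06888 ∉ [-0.8, -0.4) ⇒ out
candidate 8: (m,n)=(4,18) → π∥ = 4+18·λ ≈ 80.24922, π⊥ = 4+18·λ' ≈ -0.24922 ∉ [-0.8, -0.4) ⇒ out
candidate 9: (m,n)=(2,10) → π∥ = 2+10·λ ≈ 44.36068, π⊥ = 2+10·λ' ≈ -0.36068 ∉ [-0.8, -0.4) ⇒ out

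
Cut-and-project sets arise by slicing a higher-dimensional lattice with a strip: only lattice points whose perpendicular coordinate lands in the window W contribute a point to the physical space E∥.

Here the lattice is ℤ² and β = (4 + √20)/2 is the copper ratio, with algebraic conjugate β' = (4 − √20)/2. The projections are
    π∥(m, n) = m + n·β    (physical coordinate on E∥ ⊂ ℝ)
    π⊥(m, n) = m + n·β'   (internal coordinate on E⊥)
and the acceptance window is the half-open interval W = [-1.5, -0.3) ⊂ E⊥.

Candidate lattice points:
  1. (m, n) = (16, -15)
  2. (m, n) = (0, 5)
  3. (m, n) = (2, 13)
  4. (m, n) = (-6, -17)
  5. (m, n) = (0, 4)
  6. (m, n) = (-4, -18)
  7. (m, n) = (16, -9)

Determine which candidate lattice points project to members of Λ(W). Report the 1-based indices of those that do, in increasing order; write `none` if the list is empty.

Compute β' = (4−√20)/2 = -0.2361, so π⊥(m,n) = m -0.2361·n.
#1 (16,-15): internal coord 16 + (-15)·β' = +19.5410; +19.5410 ∉ [-1.5, -0.3) → out
#2 (0,5): internal coord 0 + (5)·β' = -1.1803; -1.1803 ∈ [-1.5, -0.3) → IN Λ
#3 (2,13): internal coord 2 + (13)·β' = -1.0689; -1.0689 ∈ [-1.5, -0.3) → IN Λ
#4 (-6,-17): internal coord -6 + (-17)·β' = -1.9868; -1.9868 ∉ [-1.5, -0.3) → out
#5 (0,4): internal coord 0 + (4)·β' = -0.9443; -0.9443 ∈ [-1.5, -0.3) → IN Λ
#6 (-4,-18): internal coord -4 + (-18)·β' = +0.2492; +0.2492 ∉ [-1.5, -0.3) → out
#7 (16,-9): internal coord 16 + (-9)·β' = +18.1246; +18.1246 ∉ [-1.5, -0.3) → out

2, 3, 5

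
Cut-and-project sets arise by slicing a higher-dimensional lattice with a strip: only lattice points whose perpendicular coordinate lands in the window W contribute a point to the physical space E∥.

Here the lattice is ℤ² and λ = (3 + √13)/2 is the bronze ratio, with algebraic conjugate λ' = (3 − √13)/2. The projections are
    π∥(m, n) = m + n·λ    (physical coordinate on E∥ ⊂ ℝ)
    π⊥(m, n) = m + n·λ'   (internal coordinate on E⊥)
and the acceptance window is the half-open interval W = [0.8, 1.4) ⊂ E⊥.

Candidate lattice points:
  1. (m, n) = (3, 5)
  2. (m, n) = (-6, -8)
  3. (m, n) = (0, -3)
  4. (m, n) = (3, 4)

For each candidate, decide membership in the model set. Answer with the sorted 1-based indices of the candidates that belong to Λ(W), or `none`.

3

Numerically λ ≈ 3.302776 and λ' = −1/λ ≈ -0.302776.
candidate 1: (m,n)=(3,5) → π∥ = 3+5·λ ≈ 19.513878, π⊥ = 3+5·λ' ≈ 1.486122 ∉ [0.8, 1.4) ⇒ out
candidate 2: (m,n)=(-6,-8) → π∥ = -6-8·λ ≈ -32.422205, π⊥ = -6-8·λ' ≈ -3.577795 ∉ [0.8, 1.4) ⇒ out
candidate 3: (m,n)=(0,-3) → π∥ = 0-3·λ ≈ -9.908327, π⊥ = 0-3·λ' ≈ 0.908327 ∈ [0.8, 1.4) ⇒ IN Λ
candidate 4: (m,n)=(3,4) → π∥ = 3+4·λ ≈ 16.211103, π⊥ = 3+4·λ' ≈ 1.788897 ∉ [0.8, 1.4) ⇒ out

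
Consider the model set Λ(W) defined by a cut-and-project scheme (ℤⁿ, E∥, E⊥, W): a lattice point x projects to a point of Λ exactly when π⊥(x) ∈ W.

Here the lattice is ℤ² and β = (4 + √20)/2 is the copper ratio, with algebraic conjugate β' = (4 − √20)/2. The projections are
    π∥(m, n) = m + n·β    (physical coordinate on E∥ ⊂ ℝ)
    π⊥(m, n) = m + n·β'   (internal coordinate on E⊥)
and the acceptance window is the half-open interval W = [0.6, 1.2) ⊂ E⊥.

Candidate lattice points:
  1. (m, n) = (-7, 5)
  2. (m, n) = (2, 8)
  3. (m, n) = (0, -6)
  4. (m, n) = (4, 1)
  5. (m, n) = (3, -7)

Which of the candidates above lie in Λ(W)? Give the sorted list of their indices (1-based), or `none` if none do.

none

β' = (4−√20)/2 ≈ -0.23607.
#1 (-7,5): internal coord -7 + (5)·β' = -8.18034; -8.18034 ∉ [0.6, 1.2) → out
#2 (2,8): internal coord 2 + (8)·β' = +0.11146; +0.11146 ∉ [0.6, 1.2) → out
#3 (0,-6): internal coord 0 + (-6)·β' = +1.41641; +1.41641 ∉ [0.6, 1.2) → out
#4 (4,1): internal coord 4 + (1)·β' = +3.76393; +3.76393 ∉ [0.6, 1.2) → out
#5 (3,-7): internal coord 3 + (-7)·β' = +4.65248; +4.65248 ∉ [0.6, 1.2) → out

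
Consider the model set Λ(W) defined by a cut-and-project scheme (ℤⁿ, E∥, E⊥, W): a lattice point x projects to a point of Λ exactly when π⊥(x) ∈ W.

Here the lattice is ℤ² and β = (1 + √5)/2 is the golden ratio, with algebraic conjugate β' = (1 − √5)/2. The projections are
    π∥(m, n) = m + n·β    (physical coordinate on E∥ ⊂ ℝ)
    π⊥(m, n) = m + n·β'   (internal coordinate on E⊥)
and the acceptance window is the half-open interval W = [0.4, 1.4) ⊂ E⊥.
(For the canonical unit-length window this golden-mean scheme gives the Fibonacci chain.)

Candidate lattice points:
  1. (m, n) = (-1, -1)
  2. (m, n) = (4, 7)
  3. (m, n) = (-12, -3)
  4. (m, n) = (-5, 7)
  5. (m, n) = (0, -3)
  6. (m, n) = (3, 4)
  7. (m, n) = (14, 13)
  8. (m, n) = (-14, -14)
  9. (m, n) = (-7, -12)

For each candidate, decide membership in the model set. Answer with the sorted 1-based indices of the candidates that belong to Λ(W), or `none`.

β' = (1−√5)/2 ≈ -0.6180.
[1] lift (-1,-1): star map gives -0.3820; window check 0.4 ≤ -0.3820 < 1.4 is false → out
[2] lift (4,7): star map gives -0.3262; window check 0.4 ≤ -0.3262 < 1.4 is false → out
[3] lift (-12,-3): star map gives -10.1459; window check 0.4 ≤ -10.1459 < 1.4 is false → out
[4] lift (-5,7): star map gives -9.3262; window check 0.4 ≤ -9.3262 < 1.4 is false → out
[5] lift (0,-3): star map gives 1.8541; window check 0.4 ≤ 1.8541 < 1.4 is false → out
[6] lift (3,4): star map gives 0.5279; window check 0.4 ≤ 0.5279 < 1.4 is true → IN Λ
[7] lift (14,13): star map gives 5.9656; window check 0.4 ≤ 5.9656 < 1.4 is false → out
[8] lift (-14,-14): star map gives -5.3475; window check 0.4 ≤ -5.3475 < 1.4 is false → out
[9] lift (-7,-12): star map gives 0.4164; window check 0.4 ≤ 0.4164 < 1.4 is true → IN Λ

6, 9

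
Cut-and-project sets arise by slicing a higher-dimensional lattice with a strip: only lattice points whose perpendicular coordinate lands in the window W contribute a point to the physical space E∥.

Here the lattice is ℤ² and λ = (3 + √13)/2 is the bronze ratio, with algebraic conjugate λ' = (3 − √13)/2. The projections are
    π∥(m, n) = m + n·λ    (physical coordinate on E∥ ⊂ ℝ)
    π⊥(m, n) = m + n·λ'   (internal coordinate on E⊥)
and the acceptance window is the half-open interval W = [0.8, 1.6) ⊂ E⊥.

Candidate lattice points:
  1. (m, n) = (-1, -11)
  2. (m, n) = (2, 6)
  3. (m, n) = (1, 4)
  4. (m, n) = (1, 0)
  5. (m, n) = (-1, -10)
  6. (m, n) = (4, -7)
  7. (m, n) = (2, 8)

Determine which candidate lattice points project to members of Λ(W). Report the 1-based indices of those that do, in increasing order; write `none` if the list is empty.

Compute λ' = (3−√13)/2 = -0.3028, so π⊥(m,n) = m -0.3028·n.
#1 (-1,-11): internal coord -1 + (-11)·λ' = +2.3305; +2.3305 ∉ [0.8, 1.6) → out
#2 (2,6): internal coord 2 + (6)·λ' = +0.1833; +0.1833 ∉ [0.8, 1.6) → out
#3 (1,4): internal coord 1 + (4)·λ' = -0.2111; -0.2111 ∉ [0.8, 1.6) → out
#4 (1,0): internal coord 1 + (0)·λ' = +1.0000; +1.0000 ∈ [0.8, 1.6) → IN Λ
#5 (-1,-10): internal coord -1 + (-10)·λ' = +2.0278; +2.0278 ∉ [0.8, 1.6) → out
#6 (4,-7): internal coord 4 + (-7)·λ' = +6.1194; +6.1194 ∉ [0.8, 1.6) → out
#7 (2,8): internal coord 2 + (8)·λ' = -0.4222; -0.4222 ∉ [0.8, 1.6) → out

4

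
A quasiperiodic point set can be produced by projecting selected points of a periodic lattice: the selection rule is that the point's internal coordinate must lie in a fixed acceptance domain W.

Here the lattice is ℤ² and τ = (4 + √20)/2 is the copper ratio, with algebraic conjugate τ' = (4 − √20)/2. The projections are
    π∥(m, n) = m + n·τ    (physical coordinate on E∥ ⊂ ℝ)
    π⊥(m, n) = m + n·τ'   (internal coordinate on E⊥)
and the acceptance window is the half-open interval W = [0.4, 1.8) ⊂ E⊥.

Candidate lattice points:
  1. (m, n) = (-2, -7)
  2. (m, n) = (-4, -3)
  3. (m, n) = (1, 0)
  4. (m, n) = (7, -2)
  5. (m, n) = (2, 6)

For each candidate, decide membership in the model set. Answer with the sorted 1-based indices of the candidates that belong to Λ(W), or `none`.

τ' = (4−√20)/2 ≈ -0.2361.
candidate 1: (m,n)=(-2,-7) → π∥ = -2-7·τ ≈ -31.6525, π⊥ = -2-7·τ' ≈ -0.3475 ∉ [0.4, 1.8) ⇒ out
candidate 2: (m,n)=(-4,-3) → π∥ = -4-3·τ ≈ -16.7082, π⊥ = -4-3·τ' ≈ -3.2918 ∉ [0.4, 1.8) ⇒ out
candidate 3: (m,n)=(1,0) → π∥ = 1+0·τ ≈ 1.0000, π⊥ = 1+0·τ' ≈ 1.0000 ∈ [0.4, 1.8) ⇒ IN Λ
candidate 4: (m,n)=(7,-2) → π∥ = 7-2·τ ≈ -1.4721, π⊥ = 7-2·τ' ≈ 7.4721 ∉ [0.4, 1.8) ⇒ out
candidate 5: (m,n)=(2,6) → π∥ = 2+6·τ ≈ 27.4164, π⊥ = 2+6·τ' ≈ 0.5836 ∈ [0.4, 1.8) ⇒ IN Λ

3, 5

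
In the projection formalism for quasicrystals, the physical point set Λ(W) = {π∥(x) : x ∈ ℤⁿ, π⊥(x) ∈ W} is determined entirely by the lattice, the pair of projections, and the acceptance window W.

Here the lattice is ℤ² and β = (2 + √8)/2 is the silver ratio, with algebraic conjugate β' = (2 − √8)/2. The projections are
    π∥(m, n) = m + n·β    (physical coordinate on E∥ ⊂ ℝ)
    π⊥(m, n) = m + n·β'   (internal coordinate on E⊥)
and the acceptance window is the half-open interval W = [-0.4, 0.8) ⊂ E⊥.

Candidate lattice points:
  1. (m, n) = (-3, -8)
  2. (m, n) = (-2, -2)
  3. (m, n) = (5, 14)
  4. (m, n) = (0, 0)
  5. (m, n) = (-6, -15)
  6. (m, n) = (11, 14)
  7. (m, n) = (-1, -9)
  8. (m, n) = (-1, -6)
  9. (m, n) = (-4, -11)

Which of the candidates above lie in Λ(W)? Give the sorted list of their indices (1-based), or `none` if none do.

1, 4, 5, 9

Numerically β ≈ 2.41421 and β' = −1/β ≈ -0.41421.
candidate 1: (m,n)=(-3,-8) → π∥ = -3-8·β ≈ -22.31371, π⊥ = -3-8·β' ≈ 0.31371 ∈ [-0.4, 0.8) ⇒ IN Λ
candidate 2: (m,n)=(-2,-2) → π∥ = -2-2·β ≈ -6.82843, π⊥ = -2-2·β' ≈ -1.17157 ∉ [-0.4, 0.8) ⇒ out
candidate 3: (m,n)=(5,14) → π∥ = 5+14·β ≈ 38.79899, π⊥ = 5+14·β' ≈ -0.79899 ∉ [-0.4, 0.8) ⇒ out
candidate 4: (m,n)=(0,0) → π∥ = 0+0·β ≈ 0.00000, π⊥ = 0+0·β' ≈ 0.00000 ∈ [-0.4, 0.8) ⇒ IN Λ
candidate 5: (m,n)=(-6,-15) → π∥ = -6-15·β ≈ -42.21320, π⊥ = -6-15·β' ≈ 0.21320 ∈ [-0.4, 0.8) ⇒ IN Λ
candidate 6: (m,n)=(11,14) → π∥ = 11+14·β ≈ 44.79899, π⊥ = 11+14·β' ≈ 5.20101 ∉ [-0.4, 0.8) ⇒ out
candidate 7: (m,n)=(-1,-9) → π∥ = -1-9·β ≈ -22.72792, π⊥ = -1-9·β' ≈ 2.72792 ∉ [-0.4, 0.8) ⇒ out
candidate 8: (m,n)=(-1,-6) → π∥ = -1-6·β ≈ -15.48528, π⊥ = -1-6·β' ≈ 1.48528 ∉ [-0.4, 0.8) ⇒ out
candidate 9: (m,n)=(-4,-11) → π∥ = -4-11·β ≈ -30.55635, π⊥ = -4-11·β' ≈ 0.55635 ∈ [-0.4, 0.8) ⇒ IN Λ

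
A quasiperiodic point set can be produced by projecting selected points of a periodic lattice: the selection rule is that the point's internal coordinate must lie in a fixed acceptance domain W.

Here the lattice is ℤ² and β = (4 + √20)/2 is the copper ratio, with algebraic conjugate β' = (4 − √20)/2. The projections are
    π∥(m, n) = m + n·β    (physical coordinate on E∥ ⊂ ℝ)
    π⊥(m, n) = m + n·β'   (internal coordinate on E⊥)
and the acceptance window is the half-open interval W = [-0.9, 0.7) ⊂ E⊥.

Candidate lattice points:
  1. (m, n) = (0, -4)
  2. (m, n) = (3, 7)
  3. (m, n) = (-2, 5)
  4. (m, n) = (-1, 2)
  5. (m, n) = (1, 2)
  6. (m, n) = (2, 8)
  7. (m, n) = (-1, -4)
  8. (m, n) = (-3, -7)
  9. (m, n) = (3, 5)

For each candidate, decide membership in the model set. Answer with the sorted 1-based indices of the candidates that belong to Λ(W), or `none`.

Compute β' = (4−√20)/2 = -0.236068, so π⊥(m,n) = m -0.236068·n.
#1 (0,-4): internal coord 0 + (-4)·β' = +0.944272; +0.944272 ∉ [-0.9, 0.7) → out
#2 (3,7): internal coord 3 + (7)·β' = +1.347524; +1.347524 ∉ [-0.9, 0.7) → out
#3 (-2,5): internal coord -2 + (5)·β' = -3.180340; -3.180340 ∉ [-0.9, 0.7) → out
#4 (-1,2): internal coord -1 + (2)·β' = -1.472136; -1.472136 ∉ [-0.9, 0.7) → out
#5 (1,2): internal coord 1 + (2)·β' = +0.527864; +0.527864 ∈ [-0.9, 0.7) → IN Λ
#6 (2,8): internal coord 2 + (8)·β' = +0.111456; +0.111456 ∈ [-0.9, 0.7) → IN Λ
#7 (-1,-4): internal coord -1 + (-4)·β' = -0.055728; -0.055728 ∈ [-0.9, 0.7) → IN Λ
#8 (-3,-7): internal coord -3 + (-7)·β' = -1.347524; -1.347524 ∉ [-0.9, 0.7) → out
#9 (3,5): internal coord 3 + (5)·β' = +1.819660; +1.819660 ∉ [-0.9, 0.7) → out

5, 6, 7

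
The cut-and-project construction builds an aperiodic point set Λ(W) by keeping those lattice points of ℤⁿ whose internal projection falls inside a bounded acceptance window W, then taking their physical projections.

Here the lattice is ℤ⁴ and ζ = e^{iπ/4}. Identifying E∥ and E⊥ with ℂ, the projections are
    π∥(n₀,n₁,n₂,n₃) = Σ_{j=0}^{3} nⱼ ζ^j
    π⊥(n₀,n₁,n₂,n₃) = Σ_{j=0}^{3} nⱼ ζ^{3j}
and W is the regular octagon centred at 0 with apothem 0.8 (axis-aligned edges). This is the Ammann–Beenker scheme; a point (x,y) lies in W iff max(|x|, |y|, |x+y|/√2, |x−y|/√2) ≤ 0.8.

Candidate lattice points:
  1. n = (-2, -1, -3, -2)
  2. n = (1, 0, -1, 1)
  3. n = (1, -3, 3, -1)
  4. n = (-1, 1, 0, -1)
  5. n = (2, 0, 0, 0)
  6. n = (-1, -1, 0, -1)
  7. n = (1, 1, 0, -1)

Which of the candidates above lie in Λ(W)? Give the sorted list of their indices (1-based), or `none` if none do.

With ζ = e^{iπ/4} the internal vectors are ζ^0,ζ^3,ζ^6,ζ^9.
#1 (-2, -1, -3, -2): internal (-2.707107, 0.878680); octagon support 2.707107 vs apothem 0.8 → ∉ W
#2 (1, 0, -1, 1): internal (1.707107, 1.707107); octagon support 2.414214 vs apothem 0.8 → ∉ W
#3 (1, -3, 3, -1): internal (2.414214, -5.828427); octagon support 5.828427 vs apothem 0.8 → ∉ W
#4 (-1, 1, 0, -1): internal (-2.414214, 0.000000); octagon support 2.414214 vs apothem 0.8 → ∉ W
#5 (2, 0, 0, 0): internal (2.000000, 0.000000); octagon support 2.000000 vs apothem 0.8 → ∉ W
#6 (-1, -1, 0, -1): internal (-1.000000, -1.414214); octagon support 1.707107 vs apothem 0.8 → ∉ W
#7 (1, 1, 0, -1): internal (-0.414214, 0.000000); octagon support 0.414214 vs apothem 0.8 → ∈ W

7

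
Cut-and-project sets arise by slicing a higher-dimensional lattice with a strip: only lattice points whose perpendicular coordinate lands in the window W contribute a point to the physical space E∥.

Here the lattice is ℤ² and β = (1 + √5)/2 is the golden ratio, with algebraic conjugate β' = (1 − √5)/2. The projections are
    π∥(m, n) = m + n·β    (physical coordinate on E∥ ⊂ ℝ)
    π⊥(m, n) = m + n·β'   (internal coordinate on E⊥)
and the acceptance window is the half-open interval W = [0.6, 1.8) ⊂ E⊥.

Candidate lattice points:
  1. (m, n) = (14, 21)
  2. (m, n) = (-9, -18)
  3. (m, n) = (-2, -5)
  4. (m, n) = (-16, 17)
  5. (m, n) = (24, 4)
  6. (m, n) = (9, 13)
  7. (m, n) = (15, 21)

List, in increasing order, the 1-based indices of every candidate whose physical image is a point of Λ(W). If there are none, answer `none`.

1, 3, 6

β' = (1−√5)/2 ≈ -0.61803.
#1 (14,21): internal coord 14 + (21)·β' = +1.02129; +1.02129 ∈ [0.6, 1.8) → IN Λ
#2 (-9,-18): internal coord -9 + (-18)·β' = +2.12461; +2.12461 ∉ [0.6, 1.8) → out
#3 (-2,-5): internal coord -2 + (-5)·β' = +1.09017; +1.09017 ∈ [0.6, 1.8) → IN Λ
#4 (-16,17): internal coord -16 + (17)·β' = -26.50658; -26.50658 ∉ [0.6, 1.8) → out
#5 (24,4): internal coord 24 + (4)·β' = +21.52786; +21.52786 ∉ [0.6, 1.8) → out
#6 (9,13): internal coord 9 + (13)·β' = +0.96556; +0.96556 ∈ [0.6, 1.8) → IN Λ
#7 (15,21): internal coord 15 + (21)·β' = +2.02129; +2.02129 ∉ [0.6, 1.8) → out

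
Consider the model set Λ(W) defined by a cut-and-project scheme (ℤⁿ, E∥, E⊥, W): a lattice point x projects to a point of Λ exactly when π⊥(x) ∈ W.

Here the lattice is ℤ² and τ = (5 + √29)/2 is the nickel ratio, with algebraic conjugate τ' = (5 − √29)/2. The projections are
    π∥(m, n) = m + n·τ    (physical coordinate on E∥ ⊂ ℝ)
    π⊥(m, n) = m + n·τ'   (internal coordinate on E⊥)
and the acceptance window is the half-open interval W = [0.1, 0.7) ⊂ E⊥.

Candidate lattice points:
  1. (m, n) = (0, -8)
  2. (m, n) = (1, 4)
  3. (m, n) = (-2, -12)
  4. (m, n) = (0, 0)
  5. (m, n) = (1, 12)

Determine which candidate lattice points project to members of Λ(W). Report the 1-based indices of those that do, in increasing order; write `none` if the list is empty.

Numerically τ ≈ 5.192582 and τ' = −1/τ ≈ -0.192582.
candidate 1: (m,n)=(0,-8) → π∥ = 0-8·τ ≈ -41.540659, π⊥ = 0-8·τ' ≈ 1.540659 ∉ [0.1, 0.7) ⇒ out
candidate 2: (m,n)=(1,4) → π∥ = 1+4·τ ≈ 21.770330, π⊥ = 1+4·τ' ≈ 0.229670 ∈ [0.1, 0.7) ⇒ IN Λ
candidate 3: (m,n)=(-2,-12) → π∥ = -2-12·τ ≈ -64.310989, π⊥ = -2-12·τ' ≈ 0.310989 ∈ [0.1, 0.7) ⇒ IN Λ
candidate 4: (m,n)=(0,0) → π∥ = 0+0·τ ≈ 0.000000, π⊥ = 0+0·τ' ≈ 0.000000 ∉ [0.1, 0.7) ⇒ out
candidate 5: (m,n)=(1,12) → π∥ = 1+12·τ ≈ 63.310989, π⊥ = 1+12·τ' ≈ -1.310989 ∉ [0.1, 0.7) ⇒ out

2, 3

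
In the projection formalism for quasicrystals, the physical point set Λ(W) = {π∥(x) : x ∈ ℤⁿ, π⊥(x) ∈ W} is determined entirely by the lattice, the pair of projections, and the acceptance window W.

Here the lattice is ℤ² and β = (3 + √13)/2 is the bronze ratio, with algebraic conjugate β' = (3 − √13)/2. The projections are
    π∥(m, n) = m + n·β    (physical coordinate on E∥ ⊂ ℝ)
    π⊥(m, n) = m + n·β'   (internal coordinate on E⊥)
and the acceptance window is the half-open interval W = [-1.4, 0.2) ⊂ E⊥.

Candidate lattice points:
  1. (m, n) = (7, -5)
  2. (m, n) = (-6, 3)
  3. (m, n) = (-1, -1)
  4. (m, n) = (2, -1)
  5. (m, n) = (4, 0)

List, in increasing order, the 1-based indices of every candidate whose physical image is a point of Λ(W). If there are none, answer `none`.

Compute β' = (3−√13)/2 = -0.3028, so π⊥(m,n) = m -0.3028·n.
#1 (7,-5): internal coord 7 + (-5)·β' = +8.5139; +8.5139 ∉ [-1.4, 0.2) → out
#2 (-6,3): internal coord -6 + (3)·β' = -6.9083; -6.9083 ∉ [-1.4, 0.2) → out
#3 (-1,-1): internal coord -1 + (-1)·β' = -0.6972; -0.6972 ∈ [-1.4, 0.2) → IN Λ
#4 (2,-1): internal coord 2 + (-1)·β' = +2.3028; +2.3028 ∉ [-1.4, 0.2) → out
#5 (4,0): internal coord 4 + (0)·β' = +4.0000; +4.0000 ∉ [-1.4, 0.2) → out

3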